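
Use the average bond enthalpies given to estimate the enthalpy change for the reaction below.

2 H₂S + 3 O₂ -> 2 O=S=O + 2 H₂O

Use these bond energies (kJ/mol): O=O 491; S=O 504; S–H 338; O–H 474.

Bonds broken (reactants):
  O=O: 3 × 491 = 1473
  S–H: 4 × 338 = 1352
  Σ(broken) = 2825 kJ
Bonds formed (products):
  O–H: 4 × 474 = 1896
  S=O: 4 × 504 = 2016
  Σ(formed) = 3912 kJ
ΔH = Σ(broken) − Σ(formed) = 2825 − 3912 = −1087 kJ

ΔH ≈ −1087 kJ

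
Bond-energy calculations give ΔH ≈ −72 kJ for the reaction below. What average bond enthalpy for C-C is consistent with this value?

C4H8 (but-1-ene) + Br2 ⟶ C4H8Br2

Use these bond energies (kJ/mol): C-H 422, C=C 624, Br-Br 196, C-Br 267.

D(C-C) ≈ 358 kJ/mol

Let D be the C-C bond energy.
Σ(broken) = 1×196 + 2×D + 8×422 + 1×624 = 4196 + 2D
Σ(formed) = 2×267 + 3×D + 8×422 = 3910 + 3D
ΔH = Σ(broken) − Σ(formed) = (4196 + 2D) − (3910 + 3D) = +286 − D
Setting this equal to −72 kJ gives D = 358 kJ/mol.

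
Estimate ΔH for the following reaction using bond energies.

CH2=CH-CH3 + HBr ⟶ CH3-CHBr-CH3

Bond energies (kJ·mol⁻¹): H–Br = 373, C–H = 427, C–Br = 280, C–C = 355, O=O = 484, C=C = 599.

Bonds broken (reactants):
  C–C: 1 × 355 = 355
  C–H: 6 × 427 = 2562
  C=C: 1 × 599 = 599
  H–Br: 1 × 373 = 373
  Σ(broken) = 3889 kJ
Bonds formed (products):
  C–Br: 1 × 280 = 280
  C–C: 2 × 355 = 710
  C–H: 7 × 427 = 2989
  Σ(formed) = 3979 kJ
ΔH = Σ(broken) − Σ(formed) = 3889 − 3979 = −90 kJ

ΔH ≈ −90 kJ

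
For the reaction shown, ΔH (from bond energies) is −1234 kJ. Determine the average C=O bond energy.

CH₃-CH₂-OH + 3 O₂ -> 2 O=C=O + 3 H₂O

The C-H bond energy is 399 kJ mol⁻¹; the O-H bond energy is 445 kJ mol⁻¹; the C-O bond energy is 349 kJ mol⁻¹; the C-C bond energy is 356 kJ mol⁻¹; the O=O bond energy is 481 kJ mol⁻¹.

D(C=O) ≈ 788 kJ/mol

Let D be the C=O bond energy.
Σ(broken) = 1×356 + 5×399 + 1×349 + 1×445 + 3×481 = 4588
Σ(formed) = 4×D + 6×445 = 2670 + 4D
ΔH = Σ(broken) − Σ(formed) = (4588) − (2670 + 4D) = +1918 − 4D
Setting this equal to −1234 kJ gives 4D = 3152, so D = 788 kJ/mol.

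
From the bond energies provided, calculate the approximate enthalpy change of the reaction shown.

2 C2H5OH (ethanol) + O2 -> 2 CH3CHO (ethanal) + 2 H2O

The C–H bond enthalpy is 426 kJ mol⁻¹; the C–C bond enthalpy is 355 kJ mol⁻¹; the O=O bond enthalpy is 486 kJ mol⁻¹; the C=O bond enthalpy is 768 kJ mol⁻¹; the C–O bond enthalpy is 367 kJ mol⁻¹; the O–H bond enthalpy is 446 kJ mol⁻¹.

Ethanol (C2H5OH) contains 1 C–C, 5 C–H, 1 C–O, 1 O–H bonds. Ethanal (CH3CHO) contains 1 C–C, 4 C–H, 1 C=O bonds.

ΔH ≈ −356 kJ

Bonds broken (reactants):
  C–C: 2 × 355 = 710
  C–H: 10 × 426 = 4260
  C–O: 2 × 367 = 734
  O–H: 2 × 446 = 892
  O=O: 1 × 486 = 486
  Σ(broken) = 7082 kJ
Bonds formed (products):
  C–C: 2 × 355 = 710
  C–H: 8 × 426 = 3408
  C=O: 2 × 768 = 1536
  O–H: 4 × 446 = 1784
  Σ(formed) = 7438 kJ
ΔH = Σ(broken) − Σ(formed) = 7082 − 7438 = −356 kJ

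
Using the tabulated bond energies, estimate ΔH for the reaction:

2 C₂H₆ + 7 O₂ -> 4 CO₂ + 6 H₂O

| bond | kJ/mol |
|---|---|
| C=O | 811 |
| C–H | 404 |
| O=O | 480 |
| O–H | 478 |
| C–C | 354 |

ΔH ≈ −3308 kJ

Bonds broken (reactants):
  C–C: 2 × 354 = 708
  C–H: 12 × 404 = 4848
  O=O: 7 × 480 = 3360
  Σ(broken) = 8916 kJ
Bonds formed (products):
  C=O: 8 × 811 = 6488
  O–H: 12 × 478 = 5736
  Σ(formed) = 12224 kJ
ΔH = Σ(broken) − Σ(formed) = 8916 − 12224 = −3308 kJ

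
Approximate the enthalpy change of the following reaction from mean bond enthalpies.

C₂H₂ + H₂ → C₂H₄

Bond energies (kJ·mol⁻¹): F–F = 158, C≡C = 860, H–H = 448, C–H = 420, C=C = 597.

Bonds broken (reactants):
  C≡C: 1 × 860 = 860
  C–H: 2 × 420 = 840
  H–H: 1 × 448 = 448
  Σ(broken) = 2148 kJ
Bonds formed (products):
  C–H: 4 × 420 = 1680
  C=C: 1 × 597 = 597
  Σ(formed) = 2277 kJ
ΔH = Σ(broken) − Σ(formed) = 2148 − 2277 = −129 kJ

ΔH ≈ −129 kJ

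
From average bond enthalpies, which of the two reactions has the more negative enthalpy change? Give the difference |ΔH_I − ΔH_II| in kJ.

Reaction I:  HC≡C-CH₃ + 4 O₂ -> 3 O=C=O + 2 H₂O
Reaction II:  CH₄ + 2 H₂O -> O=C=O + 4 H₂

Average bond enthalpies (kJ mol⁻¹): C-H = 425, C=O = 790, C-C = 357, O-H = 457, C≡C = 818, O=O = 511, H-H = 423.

Reaction I:
  Bonds broken (reactants):
    C≡C: 1 × 818 = 818
    C-C: 1 × 357 = 357
    C-H: 4 × 425 = 1700
    O=O: 4 × 511 = 2044
    Σ(broken) = 4919 kJ
  Bonds formed (products):
    C=O: 6 × 790 = 4740
    O-H: 4 × 457 = 1828
    Σ(formed) = 6568 kJ
  ΔH_I = 4919 − 6568 = −1649 kJ
Reaction II:
  Bonds broken (reactants):
    C-H: 4 × 425 = 1700
    O-H: 4 × 457 = 1828
    Σ(broken) = 3528 kJ
  Bonds formed (products):
    C=O: 2 × 790 = 1580
    H-H: 4 × 423 = 1692
    Σ(formed) = 3272 kJ
  ΔH_II = 3528 − 3272 = +256 kJ
ΔH_I − ΔH_II = −1905 kJ, so reaction I has the more negative ΔH; |ΔH_I − ΔH_II| = 1905 kJ.

Reaction I, by 1905 kJ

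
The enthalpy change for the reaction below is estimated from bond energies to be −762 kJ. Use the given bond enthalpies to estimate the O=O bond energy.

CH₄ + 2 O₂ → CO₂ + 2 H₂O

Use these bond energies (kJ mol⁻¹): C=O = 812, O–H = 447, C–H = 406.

D(O=O) ≈ 513 kJ/mol

Let D be the O=O bond energy.
Σ(broken) = 4×406 + 2×D = 1624 + 2D
Σ(formed) = 2×812 + 4×447 = 3412
ΔH = Σ(broken) − Σ(formed) = (1624 + 2D) − (3412) = −1788 + 2D
Setting this equal to −762 kJ gives 2D = 1026, so D = 513 kJ/mol.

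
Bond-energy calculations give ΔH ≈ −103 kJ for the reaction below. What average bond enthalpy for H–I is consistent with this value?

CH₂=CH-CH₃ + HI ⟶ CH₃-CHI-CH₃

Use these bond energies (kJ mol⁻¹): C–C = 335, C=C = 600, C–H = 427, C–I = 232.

Let D be the H–I bond energy.
Σ(broken) = 1×335 + 6×427 + 1×600 + 1×D = 3497 + D
Σ(formed) = 2×335 + 7×427 + 1×232 = 3891
ΔH = Σ(broken) − Σ(formed) = (3497 + D) − (3891) = −394 + D
Setting this equal to −103 kJ gives D = 291 kJ/mol.

D(H–I) ≈ 291 kJ/mol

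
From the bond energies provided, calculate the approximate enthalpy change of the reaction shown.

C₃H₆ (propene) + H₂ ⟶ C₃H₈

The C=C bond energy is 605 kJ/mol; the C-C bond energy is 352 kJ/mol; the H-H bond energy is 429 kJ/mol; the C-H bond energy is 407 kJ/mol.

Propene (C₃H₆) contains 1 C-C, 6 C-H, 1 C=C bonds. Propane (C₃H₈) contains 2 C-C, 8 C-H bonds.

Bonds broken (reactants):
  C-C: 1 × 352 = 352
  C-H: 6 × 407 = 2442
  C=C: 1 × 605 = 605
  H-H: 1 × 429 = 429
  Σ(broken) = 3828 kJ
Bonds formed (products):
  C-C: 2 × 352 = 704
  C-H: 8 × 407 = 3256
  Σ(formed) = 3960 kJ
ΔH = Σ(broken) − Σ(formed) = 3828 − 3960 = −132 kJ

ΔH ≈ −132 kJ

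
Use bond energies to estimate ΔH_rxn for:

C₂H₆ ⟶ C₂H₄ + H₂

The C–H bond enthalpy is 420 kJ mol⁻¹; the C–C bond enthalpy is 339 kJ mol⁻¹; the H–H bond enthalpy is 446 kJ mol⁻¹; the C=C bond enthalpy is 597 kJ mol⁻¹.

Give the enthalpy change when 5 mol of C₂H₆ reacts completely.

Bonds broken (reactants):
  C–C: 1 × 339 = 339
  C–H: 6 × 420 = 2520
  Σ(broken) = 2859 kJ
Bonds formed (products):
  C–H: 4 × 420 = 1680
  C=C: 1 × 597 = 597
  H–H: 1 × 446 = 446
  Σ(formed) = 2723 kJ
ΔH = Σ(broken) − Σ(formed) = 2859 − 2723 = +136 kJ
For 5× the reaction as written: 5 × (+136) = +680 kJ

ΔH = +680 kJ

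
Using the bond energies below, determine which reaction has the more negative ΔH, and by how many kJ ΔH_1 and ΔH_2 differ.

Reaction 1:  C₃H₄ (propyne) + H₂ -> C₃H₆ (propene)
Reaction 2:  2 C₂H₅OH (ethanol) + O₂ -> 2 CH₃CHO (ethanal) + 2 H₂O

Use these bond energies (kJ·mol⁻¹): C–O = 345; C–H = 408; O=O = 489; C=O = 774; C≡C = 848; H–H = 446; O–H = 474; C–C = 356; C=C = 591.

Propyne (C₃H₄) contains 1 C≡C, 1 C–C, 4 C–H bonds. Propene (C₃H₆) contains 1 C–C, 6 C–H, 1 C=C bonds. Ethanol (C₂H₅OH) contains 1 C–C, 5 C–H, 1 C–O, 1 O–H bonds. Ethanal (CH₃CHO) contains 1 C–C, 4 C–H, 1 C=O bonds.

Reaction 2, by 388 kJ

Reaction 1:
  Bonds broken (reactants):
    C≡C: 1 × 848 = 848
    C–C: 1 × 356 = 356
    C–H: 4 × 408 = 1632
    H–H: 1 × 446 = 446
    Σ(broken) = 3282 kJ
  Bonds formed (products):
    C–C: 1 × 356 = 356
    C–H: 6 × 408 = 2448
    C=C: 1 × 591 = 591
    Σ(formed) = 3395 kJ
  ΔH_1 = 3282 − 3395 = −113 kJ
Reaction 2:
  Bonds broken (reactants):
    C–C: 2 × 356 = 712
    C–H: 10 × 408 = 4080
    C–O: 2 × 345 = 690
    O–H: 2 × 474 = 948
    O=O: 1 × 489 = 489
    Σ(broken) = 6919 kJ
  Bonds formed (products):
    C–C: 2 × 356 = 712
    C–H: 8 × 408 = 3264
    C=O: 2 × 774 = 1548
    O–H: 4 × 474 = 1896
    Σ(formed) = 7420 kJ
  ΔH_2 = 6919 − 7420 = −501 kJ
ΔH_1 − ΔH_2 = +388 kJ, so reaction 2 has the more negative ΔH; |ΔH_1 − ΔH_2| = 388 kJ.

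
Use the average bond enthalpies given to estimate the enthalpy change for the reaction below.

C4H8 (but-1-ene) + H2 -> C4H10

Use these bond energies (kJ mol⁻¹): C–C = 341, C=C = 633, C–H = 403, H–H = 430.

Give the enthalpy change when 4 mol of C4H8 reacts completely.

Bonds broken (reactants):
  C–C: 2 × 341 = 682
  C–H: 8 × 403 = 3224
  C=C: 1 × 633 = 633
  H–H: 1 × 430 = 430
  Σ(broken) = 4969 kJ
Bonds formed (products):
  C–C: 3 × 341 = 1023
  C–H: 10 × 403 = 4030
  Σ(formed) = 5053 kJ
ΔH = Σ(broken) − Σ(formed) = 4969 − 5053 = −84 kJ
For 4× the reaction as written: 4 × (−84) = −336 kJ

ΔH = −336 kJ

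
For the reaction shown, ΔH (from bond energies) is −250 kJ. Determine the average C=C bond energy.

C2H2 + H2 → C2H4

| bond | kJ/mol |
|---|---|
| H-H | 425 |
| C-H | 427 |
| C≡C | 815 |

D(C=C) ≈ 636 kJ/mol

Let D be the C=C bond energy.
Σ(broken) = 1×815 + 2×427 + 1×425 = 2094
Σ(formed) = 4×427 + 1×D = 1708 + D
ΔH = Σ(broken) − Σ(formed) = (2094) − (1708 + D) = +386 − D
Setting this equal to −250 kJ gives D = 636 kJ/mol.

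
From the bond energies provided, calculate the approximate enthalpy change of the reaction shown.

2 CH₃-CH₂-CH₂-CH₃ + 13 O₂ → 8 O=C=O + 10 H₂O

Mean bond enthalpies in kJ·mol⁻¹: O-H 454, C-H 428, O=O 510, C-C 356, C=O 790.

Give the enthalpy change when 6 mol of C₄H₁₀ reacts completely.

ΔH = −13182 kJ

Bonds broken (reactants):
  C-C: 6 × 356 = 2136
  C-H: 20 × 428 = 8560
  O=O: 13 × 510 = 6630
  Σ(broken) = 17326 kJ
Bonds formed (products):
  C=O: 16 × 790 = 12640
  O-H: 20 × 454 = 9080
  Σ(formed) = 21720 kJ
ΔH = Σ(broken) − Σ(formed) = 17326 − 21720 = −4394 kJ
For 3× the reaction as written: 3 × (−4394) = −13182 kJ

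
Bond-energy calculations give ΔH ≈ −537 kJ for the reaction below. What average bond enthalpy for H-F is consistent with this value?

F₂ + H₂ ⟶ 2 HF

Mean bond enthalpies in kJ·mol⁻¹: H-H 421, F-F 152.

D(H-F) ≈ 555 kJ/mol

Let D be the H-F bond energy.
Σ(broken) = 1×152 + 1×421 = 573
Σ(formed) = 2×D = 2D
ΔH = Σ(broken) − Σ(formed) = (573) − (2D) = +573 − 2D
Setting this equal to −537 kJ gives 2D = 1110, so D = 555 kJ/mol.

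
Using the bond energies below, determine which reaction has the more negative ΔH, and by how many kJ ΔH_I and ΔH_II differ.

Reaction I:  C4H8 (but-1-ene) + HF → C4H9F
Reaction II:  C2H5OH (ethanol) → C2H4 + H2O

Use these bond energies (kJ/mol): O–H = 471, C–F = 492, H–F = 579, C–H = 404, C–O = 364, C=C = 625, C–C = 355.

Reaction I, by 74 kJ

Reaction I:
  Bonds broken (reactants):
    C–C: 2 × 355 = 710
    C–H: 8 × 404 = 3232
    C=C: 1 × 625 = 625
    H–F: 1 × 579 = 579
    Σ(broken) = 5146 kJ
  Bonds formed (products):
    C–C: 3 × 355 = 1065
    C–F: 1 × 492 = 492
    C–H: 9 × 404 = 3636
    Σ(formed) = 5193 kJ
  ΔH_I = 5146 − 5193 = −47 kJ
Reaction II:
  Bonds broken (reactants):
    C–C: 1 × 355 = 355
    C–H: 5 × 404 = 2020
    C–O: 1 × 364 = 364
    O–H: 1 × 471 = 471
    Σ(broken) = 3210 kJ
  Bonds formed (products):
    C–H: 4 × 404 = 1616
    C=C: 1 × 625 = 625
    O–H: 2 × 471 = 942
    Σ(formed) = 3183 kJ
  ΔH_II = 3210 − 3183 = +27 kJ
ΔH_I − ΔH_II = −74 kJ, so reaction I has the more negative ΔH; |ΔH_I − ΔH_II| = 74 kJ.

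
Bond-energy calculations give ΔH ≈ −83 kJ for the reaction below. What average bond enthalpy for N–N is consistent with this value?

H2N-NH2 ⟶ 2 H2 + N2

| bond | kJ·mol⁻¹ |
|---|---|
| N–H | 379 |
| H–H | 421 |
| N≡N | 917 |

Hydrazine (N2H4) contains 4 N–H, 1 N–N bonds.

D(N–N) ≈ 160 kJ/mol

Let D be the N–N bond energy.
Σ(broken) = 4×379 + 1×D = 1516 + D
Σ(formed) = 2×421 + 1×917 = 1759
ΔH = Σ(broken) − Σ(formed) = (1516 + D) − (1759) = −243 + D
Setting this equal to −83 kJ gives D = 160 kJ/mol.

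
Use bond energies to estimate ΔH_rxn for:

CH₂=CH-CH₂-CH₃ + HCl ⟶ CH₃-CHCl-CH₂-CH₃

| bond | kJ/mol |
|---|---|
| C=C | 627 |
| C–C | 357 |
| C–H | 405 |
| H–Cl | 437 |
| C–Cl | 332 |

Bonds broken (reactants):
  C–C: 2 × 357 = 714
  C–H: 8 × 405 = 3240
  C=C: 1 × 627 = 627
  H–Cl: 1 × 437 = 437
  Σ(broken) = 5018 kJ
Bonds formed (products):
  C–C: 3 × 357 = 1071
  C–Cl: 1 × 332 = 332
  C–H: 9 × 405 = 3645
  Σ(formed) = 5048 kJ
ΔH = Σ(broken) − Σ(formed) = 5018 − 5048 = −30 kJ

ΔH ≈ −30 kJ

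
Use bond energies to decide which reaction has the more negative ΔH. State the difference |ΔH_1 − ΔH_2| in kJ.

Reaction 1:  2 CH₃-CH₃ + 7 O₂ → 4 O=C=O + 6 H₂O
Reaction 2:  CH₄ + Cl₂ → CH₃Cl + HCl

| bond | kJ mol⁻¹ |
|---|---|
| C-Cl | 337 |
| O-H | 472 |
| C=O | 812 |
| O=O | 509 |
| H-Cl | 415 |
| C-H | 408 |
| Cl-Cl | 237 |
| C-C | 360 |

Reaction 1, by 2874 kJ

Reaction 1:
  Bonds broken (reactants):
    C-C: 2 × 360 = 720
    C-H: 12 × 408 = 4896
    O=O: 7 × 509 = 3563
    Σ(broken) = 9179 kJ
  Bonds formed (products):
    C=O: 8 × 812 = 6496
    O-H: 12 × 472 = 5664
    Σ(formed) = 12160 kJ
  ΔH_1 = 9179 − 12160 = −2981 kJ
Reaction 2:
  Bonds broken (reactants):
    C-H: 4 × 408 = 1632
    Cl-Cl: 1 × 237 = 237
    Σ(broken) = 1869 kJ
  Bonds formed (products):
    C-Cl: 1 × 337 = 337
    C-H: 3 × 408 = 1224
    H-Cl: 1 × 415 = 415
    Σ(formed) = 1976 kJ
  ΔH_2 = 1869 − 1976 = −107 kJ
ΔH_1 − ΔH_2 = −2874 kJ, so reaction 1 has the more negative ΔH; |ΔH_1 − ΔH_2| = 2874 kJ.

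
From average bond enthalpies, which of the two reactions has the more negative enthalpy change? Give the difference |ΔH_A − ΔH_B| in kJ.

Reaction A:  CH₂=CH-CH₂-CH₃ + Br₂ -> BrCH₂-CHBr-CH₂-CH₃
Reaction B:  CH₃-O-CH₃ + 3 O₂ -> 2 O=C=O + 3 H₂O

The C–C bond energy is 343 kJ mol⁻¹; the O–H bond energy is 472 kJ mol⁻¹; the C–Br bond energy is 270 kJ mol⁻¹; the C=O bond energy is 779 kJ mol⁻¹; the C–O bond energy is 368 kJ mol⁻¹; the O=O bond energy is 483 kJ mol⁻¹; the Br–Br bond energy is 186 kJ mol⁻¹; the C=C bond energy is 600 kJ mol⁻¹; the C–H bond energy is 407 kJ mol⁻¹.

Reaction A:
  Bonds broken (reactants):
    Br–Br: 1 × 186 = 186
    C–C: 2 × 343 = 686
    C–H: 8 × 407 = 3256
    C=C: 1 × 600 = 600
    Σ(broken) = 4728 kJ
  Bonds formed (products):
    C–Br: 2 × 270 = 540
    C–C: 3 × 343 = 1029
    C–H: 8 × 407 = 3256
    Σ(formed) = 4825 kJ
  ΔH_A = 4728 − 4825 = −97 kJ
Reaction B:
  Bonds broken (reactants):
    C–H: 6 × 407 = 2442
    C–O: 2 × 368 = 736
    O=O: 3 × 483 = 1449
    Σ(broken) = 4627 kJ
  Bonds formed (products):
    C=O: 4 × 779 = 3116
    O–H: 6 × 472 = 2832
    Σ(formed) = 5948 kJ
  ΔH_B = 4627 − 5948 = −1321 kJ
ΔH_A − ΔH_B = +1224 kJ, so reaction B has the more negative ΔH; |ΔH_A − ΔH_B| = 1224 kJ.

Reaction B, by 1224 kJ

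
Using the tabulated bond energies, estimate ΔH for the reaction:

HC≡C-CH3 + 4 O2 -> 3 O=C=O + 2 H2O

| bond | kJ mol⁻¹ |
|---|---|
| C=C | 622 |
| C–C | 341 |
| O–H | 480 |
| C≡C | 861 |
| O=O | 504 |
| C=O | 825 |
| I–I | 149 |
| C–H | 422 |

Bonds broken (reactants):
  C≡C: 1 × 861 = 861
  C–C: 1 × 341 = 341
  C–H: 4 × 422 = 1688
  O=O: 4 × 504 = 2016
  Σ(broken) = 4906 kJ
Bonds formed (products):
  C=O: 6 × 825 = 4950
  O–H: 4 × 480 = 1920
  Σ(formed) = 6870 kJ
ΔH = Σ(broken) − Σ(formed) = 4906 − 6870 = −1964 kJ

ΔH ≈ −1964 kJ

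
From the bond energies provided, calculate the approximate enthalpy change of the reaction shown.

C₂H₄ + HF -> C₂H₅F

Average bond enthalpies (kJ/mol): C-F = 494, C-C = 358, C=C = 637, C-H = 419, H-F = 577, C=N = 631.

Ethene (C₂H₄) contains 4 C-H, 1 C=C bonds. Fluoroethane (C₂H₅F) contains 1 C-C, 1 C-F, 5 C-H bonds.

ΔH ≈ −57 kJ

Bonds broken (reactants):
  C-H: 4 × 419 = 1676
  C=C: 1 × 637 = 637
  H-F: 1 × 577 = 577
  Σ(broken) = 2890 kJ
Bonds formed (products):
  C-C: 1 × 358 = 358
  C-F: 1 × 494 = 494
  C-H: 5 × 419 = 2095
  Σ(formed) = 2947 kJ
ΔH = Σ(broken) − Σ(formed) = 2890 − 2947 = −57 kJ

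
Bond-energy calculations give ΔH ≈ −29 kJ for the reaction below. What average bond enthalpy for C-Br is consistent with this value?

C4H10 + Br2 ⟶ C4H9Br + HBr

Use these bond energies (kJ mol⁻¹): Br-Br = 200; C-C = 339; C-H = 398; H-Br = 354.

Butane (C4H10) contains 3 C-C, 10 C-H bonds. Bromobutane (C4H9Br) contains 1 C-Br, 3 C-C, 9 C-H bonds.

D(C-Br) ≈ 273 kJ/mol

Let D be the C-Br bond energy.
Σ(broken) = 1×200 + 3×339 + 10×398 = 5197
Σ(formed) = 1×D + 3×339 + 9×398 + 1×354 = 4953 + D
ΔH = Σ(broken) − Σ(formed) = (5197) − (4953 + D) = +244 − D
Setting this equal to −29 kJ gives D = 273 kJ/mol.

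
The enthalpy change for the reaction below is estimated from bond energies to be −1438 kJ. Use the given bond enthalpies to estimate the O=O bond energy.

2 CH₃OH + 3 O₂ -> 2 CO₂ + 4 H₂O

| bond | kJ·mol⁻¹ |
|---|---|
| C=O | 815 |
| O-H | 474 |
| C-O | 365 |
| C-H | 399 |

Let D be the O=O bond energy.
Σ(broken) = 6×399 + 2×365 + 2×474 + 3×D = 4072 + 3D
Σ(formed) = 4×815 + 8×474 = 7052
ΔH = Σ(broken) − Σ(formed) = (4072 + 3D) − (7052) = −2980 + 3D
Setting this equal to −1438 kJ gives 3D = 1542, so D = 514 kJ/mol.

D(O=O) ≈ 514 kJ/mol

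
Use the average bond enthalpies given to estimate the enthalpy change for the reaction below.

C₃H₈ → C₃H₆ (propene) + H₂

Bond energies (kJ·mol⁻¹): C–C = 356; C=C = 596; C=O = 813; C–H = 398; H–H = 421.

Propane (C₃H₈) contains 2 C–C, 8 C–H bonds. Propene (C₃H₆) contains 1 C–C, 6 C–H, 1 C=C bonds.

Bonds broken (reactants):
  C–C: 2 × 356 = 712
  C–H: 8 × 398 = 3184
  Σ(broken) = 3896 kJ
Bonds formed (products):
  C–C: 1 × 356 = 356
  C–H: 6 × 398 = 2388
  C=C: 1 × 596 = 596
  H–H: 1 × 421 = 421
  Σ(formed) = 3761 kJ
ΔH = Σ(broken) − Σ(formed) = 3896 − 3761 = +135 kJ

ΔH ≈ +135 kJ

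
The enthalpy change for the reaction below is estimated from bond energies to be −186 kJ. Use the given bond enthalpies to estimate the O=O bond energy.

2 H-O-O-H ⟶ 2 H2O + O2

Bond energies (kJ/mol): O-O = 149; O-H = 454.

D(O=O) ≈ 484 kJ/mol

Let D be the O=O bond energy.
Σ(broken) = 4×454 + 2×149 = 2114
Σ(formed) = 4×454 + 1×D = 1816 + D
ΔH = Σ(broken) − Σ(formed) = (2114) − (1816 + D) = +298 − D
Setting this equal to −186 kJ gives D = 484 kJ/mol.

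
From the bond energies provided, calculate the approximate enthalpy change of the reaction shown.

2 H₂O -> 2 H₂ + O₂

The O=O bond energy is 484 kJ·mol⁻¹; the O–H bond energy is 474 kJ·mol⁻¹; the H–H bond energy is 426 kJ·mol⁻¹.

ΔH ≈ +560 kJ

Bonds broken (reactants):
  O–H: 4 × 474 = 1896
  Σ(broken) = 1896 kJ
Bonds formed (products):
  H–H: 2 × 426 = 852
  O=O: 1 × 484 = 484
  Σ(formed) = 1336 kJ
ΔH = Σ(broken) − Σ(formed) = 1896 − 1336 = +560 kJ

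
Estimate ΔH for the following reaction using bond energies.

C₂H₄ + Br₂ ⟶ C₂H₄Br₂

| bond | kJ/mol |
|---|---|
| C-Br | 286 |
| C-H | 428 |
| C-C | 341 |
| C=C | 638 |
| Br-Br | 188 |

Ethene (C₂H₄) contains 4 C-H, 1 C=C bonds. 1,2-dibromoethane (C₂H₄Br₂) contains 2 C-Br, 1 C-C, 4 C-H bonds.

Bonds broken (reactants):
  Br-Br: 1 × 188 = 188
  C-H: 4 × 428 = 1712
  C=C: 1 × 638 = 638
  Σ(broken) = 2538 kJ
Bonds formed (products):
  C-Br: 2 × 286 = 572
  C-C: 1 × 341 = 341
  C-H: 4 × 428 = 1712
  Σ(formed) = 2625 kJ
ΔH = Σ(broken) − Σ(formed) = 2538 − 2625 = −87 kJ

ΔH ≈ −87 kJ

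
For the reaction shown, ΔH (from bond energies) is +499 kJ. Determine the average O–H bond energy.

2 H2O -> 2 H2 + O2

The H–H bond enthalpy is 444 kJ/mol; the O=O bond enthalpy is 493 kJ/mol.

Let D be the O–H bond energy.
Σ(broken) = 4×D = 4D
Σ(formed) = 2×444 + 1×493 = 1381
ΔH = Σ(broken) − Σ(formed) = (4D) − (1381) = −1381 + 4D
Setting this equal to +499 kJ gives 4D = 1880, so D = 470 kJ/mol.

D(O–H) ≈ 470 kJ/mol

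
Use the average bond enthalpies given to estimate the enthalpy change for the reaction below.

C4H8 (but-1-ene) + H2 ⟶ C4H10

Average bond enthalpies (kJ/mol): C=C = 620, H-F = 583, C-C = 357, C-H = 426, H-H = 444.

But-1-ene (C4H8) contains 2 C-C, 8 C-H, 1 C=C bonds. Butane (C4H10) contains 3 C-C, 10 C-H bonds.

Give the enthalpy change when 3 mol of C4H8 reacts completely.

Bonds broken (reactants):
  C-C: 2 × 357 = 714
  C-H: 8 × 426 = 3408
  C=C: 1 × 620 = 620
  H-H: 1 × 444 = 444
  Σ(broken) = 5186 kJ
Bonds formed (products):
  C-C: 3 × 357 = 1071
  C-H: 10 × 426 = 4260
  Σ(formed) = 5331 kJ
ΔH = Σ(broken) − Σ(formed) = 5186 − 5331 = −145 kJ
For 3× the reaction as written: 3 × (−145) = −435 kJ

ΔH = −435 kJ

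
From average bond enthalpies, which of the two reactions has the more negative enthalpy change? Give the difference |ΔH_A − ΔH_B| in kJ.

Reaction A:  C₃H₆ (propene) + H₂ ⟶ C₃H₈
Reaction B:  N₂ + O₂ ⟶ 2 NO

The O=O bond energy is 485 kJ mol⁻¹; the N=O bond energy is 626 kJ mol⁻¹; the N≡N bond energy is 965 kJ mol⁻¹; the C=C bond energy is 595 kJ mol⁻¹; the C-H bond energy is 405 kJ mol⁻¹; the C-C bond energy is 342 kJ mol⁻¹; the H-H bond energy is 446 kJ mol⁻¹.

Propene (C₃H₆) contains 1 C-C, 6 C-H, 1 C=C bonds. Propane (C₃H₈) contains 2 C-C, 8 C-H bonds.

Reaction A, by 309 kJ

Reaction A:
  Bonds broken (reactants):
    C-C: 1 × 342 = 342
    C-H: 6 × 405 = 2430
    C=C: 1 × 595 = 595
    H-H: 1 × 446 = 446
    Σ(broken) = 3813 kJ
  Bonds formed (products):
    C-C: 2 × 342 = 684
    C-H: 8 × 405 = 3240
    Σ(formed) = 3924 kJ
  ΔH_A = 3813 − 3924 = −111 kJ
Reaction B:
  Bonds broken (reactants):
    N≡N: 1 × 965 = 965
    O=O: 1 × 485 = 485
    Σ(broken) = 1450 kJ
  Bonds formed (products):
    N=O: 2 × 626 = 1252
    Σ(formed) = 1252 kJ
  ΔH_B = 1450 − 1252 = +198 kJ
ΔH_A − ΔH_B = −309 kJ, so reaction A has the more negative ΔH; |ΔH_A − ΔH_B| = 309 kJ.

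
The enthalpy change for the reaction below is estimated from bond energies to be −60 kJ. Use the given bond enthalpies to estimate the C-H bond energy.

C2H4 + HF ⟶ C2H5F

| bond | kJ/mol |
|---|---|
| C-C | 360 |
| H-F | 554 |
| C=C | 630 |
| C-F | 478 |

Let D be the C-H bond energy.
Σ(broken) = 4×D + 1×630 + 1×554 = 1184 + 4D
Σ(formed) = 1×360 + 1×478 + 5×D = 838 + 5D
ΔH = Σ(broken) − Σ(formed) = (1184 + 4D) − (838 + 5D) = +346 − D
Setting this equal to −60 kJ gives D = 406 kJ/mol.

D(C-H) ≈ 406 kJ/mol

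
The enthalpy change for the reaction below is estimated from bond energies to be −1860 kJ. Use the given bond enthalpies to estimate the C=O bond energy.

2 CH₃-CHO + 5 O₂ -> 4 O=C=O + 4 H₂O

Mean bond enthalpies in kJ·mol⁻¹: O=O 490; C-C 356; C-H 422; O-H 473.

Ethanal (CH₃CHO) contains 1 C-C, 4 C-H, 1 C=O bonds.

Let D be the C=O bond energy.
Σ(broken) = 2×356 + 8×422 + 2×D + 5×490 = 6538 + 2D
Σ(formed) = 8×D + 8×473 = 3784 + 8D
ΔH = Σ(broken) − Σ(formed) = (6538 + 2D) − (3784 + 8D) = +2754 − 6D
Setting this equal to −1860 kJ gives 6D = 4614, so D = 769 kJ/mol.

D(C=O) ≈ 769 kJ/mol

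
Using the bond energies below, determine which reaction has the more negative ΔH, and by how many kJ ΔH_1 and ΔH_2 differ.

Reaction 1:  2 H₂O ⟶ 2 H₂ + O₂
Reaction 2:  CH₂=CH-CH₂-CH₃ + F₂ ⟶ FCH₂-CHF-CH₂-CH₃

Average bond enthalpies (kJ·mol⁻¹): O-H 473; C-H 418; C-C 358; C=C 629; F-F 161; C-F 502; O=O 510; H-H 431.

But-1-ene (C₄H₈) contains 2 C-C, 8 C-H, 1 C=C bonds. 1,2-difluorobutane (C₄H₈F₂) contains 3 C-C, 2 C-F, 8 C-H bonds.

Reaction 1:
  Bonds broken (reactants):
    O-H: 4 × 473 = 1892
    Σ(broken) = 1892 kJ
  Bonds formed (products):
    H-H: 2 × 431 = 862
    O=O: 1 × 510 = 510
    Σ(formed) = 1372 kJ
  ΔH_1 = 1892 − 1372 = +520 kJ
Reaction 2:
  Bonds broken (reactants):
    C-C: 2 × 358 = 716
    C-H: 8 × 418 = 3344
    C=C: 1 × 629 = 629
    F-F: 1 × 161 = 161
    Σ(broken) = 4850 kJ
  Bonds formed (products):
    C-C: 3 × 358 = 1074
    C-F: 2 × 502 = 1004
    C-H: 8 × 418 = 3344
    Σ(formed) = 5422 kJ
  ΔH_2 = 4850 − 5422 = −572 kJ
ΔH_1 − ΔH_2 = +1092 kJ, so reaction 2 has the more negative ΔH; |ΔH_1 − ΔH_2| = 1092 kJ.

Reaction 2, by 1092 kJ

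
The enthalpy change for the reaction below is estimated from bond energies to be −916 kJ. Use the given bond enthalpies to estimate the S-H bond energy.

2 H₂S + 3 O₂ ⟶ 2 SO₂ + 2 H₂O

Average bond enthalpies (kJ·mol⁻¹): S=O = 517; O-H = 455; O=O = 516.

Let D be the S-H bond energy.
Σ(broken) = 3×516 + 4×D = 1548 + 4D
Σ(formed) = 4×455 + 4×517 = 3888
ΔH = Σ(broken) − Σ(formed) = (1548 + 4D) − (3888) = −2340 + 4D
Setting this equal to −916 kJ gives 4D = 1424, so D = 356 kJ/mol.

D(S-H) ≈ 356 kJ/mol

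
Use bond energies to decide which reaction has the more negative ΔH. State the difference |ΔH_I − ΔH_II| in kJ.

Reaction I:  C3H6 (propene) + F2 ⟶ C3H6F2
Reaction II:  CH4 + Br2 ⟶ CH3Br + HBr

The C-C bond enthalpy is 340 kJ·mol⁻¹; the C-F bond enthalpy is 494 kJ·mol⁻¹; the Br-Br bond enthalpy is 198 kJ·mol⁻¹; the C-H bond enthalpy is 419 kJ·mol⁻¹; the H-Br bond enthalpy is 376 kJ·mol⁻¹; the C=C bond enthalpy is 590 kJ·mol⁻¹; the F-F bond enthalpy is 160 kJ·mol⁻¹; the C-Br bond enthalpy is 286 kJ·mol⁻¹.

Reaction I, by 533 kJ

Reaction I:
  Bonds broken (reactants):
    C-C: 1 × 340 = 340
    C-H: 6 × 419 = 2514
    C=C: 1 × 590 = 590
    F-F: 1 × 160 = 160
    Σ(broken) = 3604 kJ
  Bonds formed (products):
    C-C: 2 × 340 = 680
    C-F: 2 × 494 = 988
    C-H: 6 × 419 = 2514
    Σ(formed) = 4182 kJ
  ΔH_I = 3604 − 4182 = −578 kJ
Reaction II:
  Bonds broken (reactants):
    Br-Br: 1 × 198 = 198
    C-H: 4 × 419 = 1676
    Σ(broken) = 1874 kJ
  Bonds formed (products):
    C-Br: 1 × 286 = 286
    C-H: 3 × 419 = 1257
    H-Br: 1 × 376 = 376
    Σ(formed) = 1919 kJ
  ΔH_II = 1874 − 1919 = −45 kJ
ΔH_I − ΔH_II = −533 kJ, so reaction I has the more negative ΔH; |ΔH_I − ΔH_II| = 533 kJ.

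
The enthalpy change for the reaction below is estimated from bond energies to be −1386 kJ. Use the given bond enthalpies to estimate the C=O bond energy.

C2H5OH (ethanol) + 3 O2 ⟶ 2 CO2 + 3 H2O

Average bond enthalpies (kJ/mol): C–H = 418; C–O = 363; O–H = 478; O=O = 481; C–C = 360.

Let D be the C=O bond energy.
Σ(broken) = 1×360 + 5×418 + 1×363 + 1×478 + 3×481 = 4734
Σ(formed) = 4×D + 6×478 = 2868 + 4D
ΔH = Σ(broken) − Σ(formed) = (4734) − (2868 + 4D) = +1866 − 4D
Setting this equal to −1386 kJ gives 4D = 3252, so D = 813 kJ/mol.

D(C=O) ≈ 813 kJ/mol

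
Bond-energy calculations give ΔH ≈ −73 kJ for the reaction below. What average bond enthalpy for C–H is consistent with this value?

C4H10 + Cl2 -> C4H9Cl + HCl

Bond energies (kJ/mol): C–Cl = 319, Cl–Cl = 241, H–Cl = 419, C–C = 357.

Let D be the C–H bond energy.
Σ(broken) = 3×357 + 10×D + 1×241 = 1312 + 10D
Σ(formed) = 3×357 + 1×319 + 9×D + 1×419 = 1809 + 9D
ΔH = Σ(broken) − Σ(formed) = (1312 + 10D) − (1809 + 9D) = −497 + D
Setting this equal to −73 kJ gives D = 424 kJ/mol.

D(C–H) ≈ 424 kJ/mol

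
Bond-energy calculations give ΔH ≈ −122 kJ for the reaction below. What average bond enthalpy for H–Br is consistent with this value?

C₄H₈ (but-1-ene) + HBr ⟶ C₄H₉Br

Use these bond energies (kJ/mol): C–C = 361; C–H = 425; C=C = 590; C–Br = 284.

D(H–Br) ≈ 358 kJ/mol

Let D be the H–Br bond energy.
Σ(broken) = 2×361 + 8×425 + 1×590 + 1×D = 4712 + D
Σ(formed) = 1×284 + 3×361 + 9×425 = 5192
ΔH = Σ(broken) − Σ(formed) = (4712 + D) − (5192) = −480 + D
Setting this equal to −122 kJ gives D = 358 kJ/mol.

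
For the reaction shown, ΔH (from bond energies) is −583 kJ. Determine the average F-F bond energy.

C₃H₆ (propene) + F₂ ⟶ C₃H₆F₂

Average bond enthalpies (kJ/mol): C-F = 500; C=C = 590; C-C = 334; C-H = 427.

Let D be the F-F bond energy.
Σ(broken) = 1×334 + 6×427 + 1×590 + 1×D = 3486 + D
Σ(formed) = 2×334 + 2×500 + 6×427 = 4230
ΔH = Σ(broken) − Σ(formed) = (3486 + D) − (4230) = −744 + D
Setting this equal to −583 kJ gives D = 161 kJ/mol.

D(F-F) ≈ 161 kJ/mol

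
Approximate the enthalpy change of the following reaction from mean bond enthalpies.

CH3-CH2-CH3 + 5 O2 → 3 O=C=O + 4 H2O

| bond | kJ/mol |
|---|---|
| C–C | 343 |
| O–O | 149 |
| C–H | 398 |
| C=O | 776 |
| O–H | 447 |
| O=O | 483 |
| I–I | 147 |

Bonds broken (reactants):
  C–C: 2 × 343 = 686
  C–H: 8 × 398 = 3184
  O=O: 5 × 483 = 2415
  Σ(broken) = 6285 kJ
Bonds formed (products):
  C=O: 6 × 776 = 4656
  O–H: 8 × 447 = 3576
  Σ(formed) = 8232 kJ
ΔH = Σ(broken) − Σ(formed) = 6285 − 8232 = −1947 kJ

ΔH ≈ −1947 kJ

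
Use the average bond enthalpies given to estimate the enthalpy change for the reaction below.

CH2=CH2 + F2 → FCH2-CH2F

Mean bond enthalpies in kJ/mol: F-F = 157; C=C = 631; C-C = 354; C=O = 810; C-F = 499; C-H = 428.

ΔH ≈ −564 kJ

Bonds broken (reactants):
  C-H: 4 × 428 = 1712
  C=C: 1 × 631 = 631
  F-F: 1 × 157 = 157
  Σ(broken) = 2500 kJ
Bonds formed (products):
  C-C: 1 × 354 = 354
  C-F: 2 × 499 = 998
  C-H: 4 × 428 = 1712
  Σ(formed) = 3064 kJ
ΔH = Σ(broken) − Σ(formed) = 2500 − 3064 = −564 kJ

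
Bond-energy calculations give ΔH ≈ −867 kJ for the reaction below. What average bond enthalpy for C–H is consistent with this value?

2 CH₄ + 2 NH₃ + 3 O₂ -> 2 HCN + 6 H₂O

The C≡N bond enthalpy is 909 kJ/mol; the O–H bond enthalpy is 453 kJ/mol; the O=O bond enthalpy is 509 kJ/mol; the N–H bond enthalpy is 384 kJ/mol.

D(C–H) ≈ 426 kJ/mol

Let D be the C–H bond energy.
Σ(broken) = 8×D + 6×384 + 3×509 = 3831 + 8D
Σ(formed) = 2×909 + 2×D + 12×453 = 7254 + 2D
ΔH = Σ(broken) − Σ(formed) = (3831 + 8D) − (7254 + 2D) = −3423 + 6D
Setting this equal to −867 kJ gives 6D = 2556, so D = 426 kJ/mol.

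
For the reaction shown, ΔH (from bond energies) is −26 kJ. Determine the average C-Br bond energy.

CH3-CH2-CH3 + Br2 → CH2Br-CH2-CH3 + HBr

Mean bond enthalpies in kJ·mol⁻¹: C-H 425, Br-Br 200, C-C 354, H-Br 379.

D(C-Br) ≈ 272 kJ/mol

Let D be the C-Br bond energy.
Σ(broken) = 1×200 + 2×354 + 8×425 = 4308
Σ(formed) = 1×D + 2×354 + 7×425 + 1×379 = 4062 + D
ΔH = Σ(broken) − Σ(formed) = (4308) − (4062 + D) = +246 − D
Setting this equal to −26 kJ gives D = 272 kJ/mol.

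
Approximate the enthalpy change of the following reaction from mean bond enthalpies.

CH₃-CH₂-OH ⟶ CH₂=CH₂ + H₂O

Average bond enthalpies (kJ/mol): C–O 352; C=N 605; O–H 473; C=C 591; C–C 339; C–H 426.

ΔH ≈ +53 kJ

Bonds broken (reactants):
  C–C: 1 × 339 = 339
  C–H: 5 × 426 = 2130
  C–O: 1 × 352 = 352
  O–H: 1 × 473 = 473
  Σ(broken) = 3294 kJ
Bonds formed (products):
  C–H: 4 × 426 = 1704
  C=C: 1 × 591 = 591
  O–H: 2 × 473 = 946
  Σ(formed) = 3241 kJ
ΔH = Σ(broken) − Σ(formed) = 3294 − 3241 = +53 kJ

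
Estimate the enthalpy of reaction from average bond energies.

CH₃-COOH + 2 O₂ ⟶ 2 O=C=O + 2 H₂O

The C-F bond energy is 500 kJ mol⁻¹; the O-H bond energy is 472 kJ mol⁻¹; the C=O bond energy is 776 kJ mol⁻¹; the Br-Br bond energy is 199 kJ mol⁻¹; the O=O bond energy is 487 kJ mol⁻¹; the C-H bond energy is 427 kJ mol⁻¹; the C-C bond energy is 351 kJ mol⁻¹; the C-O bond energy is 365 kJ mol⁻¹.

Bonds broken (reactants):
  C-C: 1 × 351 = 351
  C-H: 3 × 427 = 1281
  C-O: 1 × 365 = 365
  C=O: 1 × 776 = 776
  O-H: 1 × 472 = 472
  O=O: 2 × 487 = 974
  Σ(broken) = 4219 kJ
Bonds formed (products):
  C=O: 4 × 776 = 3104
  O-H: 4 × 472 = 1888
  Σ(formed) = 4992 kJ
ΔH = Σ(broken) − Σ(formed) = 4219 − 4992 = −773 kJ

ΔH ≈ −773 kJ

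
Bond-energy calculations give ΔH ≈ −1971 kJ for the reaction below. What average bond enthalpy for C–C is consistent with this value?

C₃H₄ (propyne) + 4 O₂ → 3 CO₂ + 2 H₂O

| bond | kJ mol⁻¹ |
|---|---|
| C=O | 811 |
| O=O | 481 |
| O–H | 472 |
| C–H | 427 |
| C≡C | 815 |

D(C–C) ≈ 336 kJ/mol

Let D be the C–C bond energy.
Σ(broken) = 1×815 + 1×D + 4×427 + 4×481 = 4447 + D
Σ(formed) = 6×811 + 4×472 = 6754
ΔH = Σ(broken) − Σ(formed) = (4447 + D) − (6754) = −2307 + D
Setting this equal to −1971 kJ gives D = 336 kJ/mol.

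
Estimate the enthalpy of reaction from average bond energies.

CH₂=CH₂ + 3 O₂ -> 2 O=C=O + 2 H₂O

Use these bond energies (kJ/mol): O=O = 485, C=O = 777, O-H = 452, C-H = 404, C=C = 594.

ΔH ≈ −1251 kJ

Bonds broken (reactants):
  C-H: 4 × 404 = 1616
  C=C: 1 × 594 = 594
  O=O: 3 × 485 = 1455
  Σ(broken) = 3665 kJ
Bonds formed (products):
  C=O: 4 × 777 = 3108
  O-H: 4 × 452 = 1808
  Σ(formed) = 4916 kJ
ΔH = Σ(broken) − Σ(formed) = 3665 − 4916 = −1251 kJ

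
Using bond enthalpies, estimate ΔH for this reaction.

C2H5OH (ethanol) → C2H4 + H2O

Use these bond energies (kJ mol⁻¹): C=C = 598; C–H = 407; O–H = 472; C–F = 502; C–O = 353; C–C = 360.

ΔH ≈ +50 kJ

Bonds broken (reactants):
  C–C: 1 × 360 = 360
  C–H: 5 × 407 = 2035
  C–O: 1 × 353 = 353
  O–H: 1 × 472 = 472
  Σ(broken) = 3220 kJ
Bonds formed (products):
  C–H: 4 × 407 = 1628
  C=C: 1 × 598 = 598
  O–H: 2 × 472 = 944
  Σ(formed) = 3170 kJ
ΔH = Σ(broken) − Σ(formed) = 3220 − 3170 = +50 kJ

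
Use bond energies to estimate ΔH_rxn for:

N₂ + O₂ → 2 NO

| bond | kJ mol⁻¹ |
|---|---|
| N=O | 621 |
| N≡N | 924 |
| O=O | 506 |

ΔH ≈ +188 kJ

Bonds broken (reactants):
  N≡N: 1 × 924 = 924
  O=O: 1 × 506 = 506
  Σ(broken) = 1430 kJ
Bonds formed (products):
  N=O: 2 × 621 = 1242
  Σ(formed) = 1242 kJ
ΔH = Σ(broken) − Σ(formed) = 1430 − 1242 = +188 kJ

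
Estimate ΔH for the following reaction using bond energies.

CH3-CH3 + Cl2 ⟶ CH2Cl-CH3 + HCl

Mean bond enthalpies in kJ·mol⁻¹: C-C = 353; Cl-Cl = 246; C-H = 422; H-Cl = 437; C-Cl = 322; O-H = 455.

ΔH ≈ −91 kJ

Bonds broken (reactants):
  C-C: 1 × 353 = 353
  C-H: 6 × 422 = 2532
  Cl-Cl: 1 × 246 = 246
  Σ(broken) = 3131 kJ
Bonds formed (products):
  C-C: 1 × 353 = 353
  C-Cl: 1 × 322 = 322
  C-H: 5 × 422 = 2110
  H-Cl: 1 × 437 = 437
  Σ(formed) = 3222 kJ
ΔH = Σ(broken) − Σ(formed) = 3131 − 3222 = −91 kJ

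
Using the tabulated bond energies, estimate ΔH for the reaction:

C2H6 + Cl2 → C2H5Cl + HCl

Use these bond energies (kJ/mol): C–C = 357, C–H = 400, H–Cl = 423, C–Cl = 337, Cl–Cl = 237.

ΔH ≈ −123 kJ

Bonds broken (reactants):
  C–C: 1 × 357 = 357
  C–H: 6 × 400 = 2400
  Cl–Cl: 1 × 237 = 237
  Σ(broken) = 2994 kJ
Bonds formed (products):
  C–C: 1 × 357 = 357
  C–Cl: 1 × 337 = 337
  C–H: 5 × 400 = 2000
  H–Cl: 1 × 423 = 423
  Σ(formed) = 3117 kJ
ΔH = Σ(broken) − Σ(formed) = 2994 − 3117 = −123 kJ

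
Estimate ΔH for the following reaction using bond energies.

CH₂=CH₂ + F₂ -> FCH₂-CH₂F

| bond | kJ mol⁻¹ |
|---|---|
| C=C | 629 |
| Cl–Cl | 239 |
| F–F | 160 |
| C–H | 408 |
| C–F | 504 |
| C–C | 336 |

Bonds broken (reactants):
  C–H: 4 × 408 = 1632
  C=C: 1 × 629 = 629
  F–F: 1 × 160 = 160
  Σ(broken) = 2421 kJ
Bonds formed (products):
  C–C: 1 × 336 = 336
  C–F: 2 × 504 = 1008
  C–H: 4 × 408 = 1632
  Σ(formed) = 2976 kJ
ΔH = Σ(broken) − Σ(formed) = 2421 − 2976 = −555 kJ

ΔH ≈ −555 kJ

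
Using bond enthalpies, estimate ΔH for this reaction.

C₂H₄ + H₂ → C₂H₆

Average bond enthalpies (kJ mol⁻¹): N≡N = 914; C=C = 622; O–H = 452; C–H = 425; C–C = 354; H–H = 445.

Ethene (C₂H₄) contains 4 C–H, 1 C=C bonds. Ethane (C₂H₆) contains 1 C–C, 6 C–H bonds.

Bonds broken (reactants):
  C–H: 4 × 425 = 1700
  C=C: 1 × 622 = 622
  H–H: 1 × 445 = 445
  Σ(broken) = 2767 kJ
Bonds formed (products):
  C–C: 1 × 354 = 354
  C–H: 6 × 425 = 2550
  Σ(formed) = 2904 kJ
ΔH = Σ(broken) − Σ(formed) = 2767 − 2904 = −137 kJ

ΔH ≈ −137 kJ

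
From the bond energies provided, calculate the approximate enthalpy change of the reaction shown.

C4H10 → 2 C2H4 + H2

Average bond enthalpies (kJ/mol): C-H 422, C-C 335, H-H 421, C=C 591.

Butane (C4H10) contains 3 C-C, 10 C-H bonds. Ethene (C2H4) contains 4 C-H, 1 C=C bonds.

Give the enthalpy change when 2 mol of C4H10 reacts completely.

Bonds broken (reactants):
  C-C: 3 × 335 = 1005
  C-H: 10 × 422 = 4220
  Σ(broken) = 5225 kJ
Bonds formed (products):
  C-H: 8 × 422 = 3376
  C=C: 2 × 591 = 1182
  H-H: 1 × 421 = 421
  Σ(formed) = 4979 kJ
ΔH = Σ(broken) − Σ(formed) = 5225 − 4979 = +246 kJ
For 2× the reaction as written: 2 × (+246) = +492 kJ

ΔH = +492 kJ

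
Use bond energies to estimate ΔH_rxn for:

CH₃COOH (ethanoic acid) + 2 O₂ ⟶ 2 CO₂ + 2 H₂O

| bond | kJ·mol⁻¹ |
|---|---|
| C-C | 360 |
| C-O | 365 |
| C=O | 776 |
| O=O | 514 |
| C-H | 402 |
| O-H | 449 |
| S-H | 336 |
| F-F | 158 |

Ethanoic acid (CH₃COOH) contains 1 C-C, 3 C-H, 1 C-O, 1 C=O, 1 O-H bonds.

Bonds broken (reactants):
  C-C: 1 × 360 = 360
  C-H: 3 × 402 = 1206
  C-O: 1 × 365 = 365
  C=O: 1 × 776 = 776
  O-H: 1 × 449 = 449
  O=O: 2 × 514 = 1028
  Σ(broken) = 4184 kJ
Bonds formed (products):
  C=O: 4 × 776 = 3104
  O-H: 4 × 449 = 1796
  Σ(formed) = 4900 kJ
ΔH = Σ(broken) − Σ(formed) = 4184 − 4900 = −716 kJ

ΔH ≈ −716 kJ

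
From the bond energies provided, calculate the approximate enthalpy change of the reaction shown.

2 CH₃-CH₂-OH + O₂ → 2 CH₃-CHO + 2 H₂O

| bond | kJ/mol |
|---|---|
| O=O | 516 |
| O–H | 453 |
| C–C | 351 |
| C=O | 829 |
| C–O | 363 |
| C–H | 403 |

ΔH ≈ −516 kJ

Bonds broken (reactants):
  C–C: 2 × 351 = 702
  C–H: 10 × 403 = 4030
  C–O: 2 × 363 = 726
  O–H: 2 × 453 = 906
  O=O: 1 × 516 = 516
  Σ(broken) = 6880 kJ
Bonds formed (products):
  C–C: 2 × 351 = 702
  C–H: 8 × 403 = 3224
  C=O: 2 × 829 = 1658
  O–H: 4 × 453 = 1812
  Σ(formed) = 7396 kJ
ΔH = Σ(broken) − Σ(formed) = 6880 − 7396 = −516 kJ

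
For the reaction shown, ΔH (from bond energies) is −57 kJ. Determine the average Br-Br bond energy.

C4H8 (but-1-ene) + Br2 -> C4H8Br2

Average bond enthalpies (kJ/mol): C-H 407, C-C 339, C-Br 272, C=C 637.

Let D be the Br-Br bond energy.
Σ(broken) = 1×D + 2×339 + 8×407 + 1×637 = 4571 + D
Σ(formed) = 2×272 + 3×339 + 8×407 = 4817
ΔH = Σ(broken) − Σ(formed) = (4571 + D) − (4817) = −246 + D
Setting this equal to −57 kJ gives D = 189 kJ/mol.

D(Br-Br) ≈ 189 kJ/mol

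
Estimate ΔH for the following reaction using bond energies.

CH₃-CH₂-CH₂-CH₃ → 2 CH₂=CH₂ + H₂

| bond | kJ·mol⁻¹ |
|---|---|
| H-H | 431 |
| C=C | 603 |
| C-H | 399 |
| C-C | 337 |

ΔH ≈ +172 kJ

Bonds broken (reactants):
  C-C: 3 × 337 = 1011
  C-H: 10 × 399 = 3990
  Σ(broken) = 5001 kJ
Bonds formed (products):
  C-H: 8 × 399 = 3192
  C=C: 2 × 603 = 1206
  H-H: 1 × 431 = 431
  Σ(formed) = 4829 kJ
ΔH = Σ(broken) − Σ(formed) = 5001 − 4829 = +172 kJ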